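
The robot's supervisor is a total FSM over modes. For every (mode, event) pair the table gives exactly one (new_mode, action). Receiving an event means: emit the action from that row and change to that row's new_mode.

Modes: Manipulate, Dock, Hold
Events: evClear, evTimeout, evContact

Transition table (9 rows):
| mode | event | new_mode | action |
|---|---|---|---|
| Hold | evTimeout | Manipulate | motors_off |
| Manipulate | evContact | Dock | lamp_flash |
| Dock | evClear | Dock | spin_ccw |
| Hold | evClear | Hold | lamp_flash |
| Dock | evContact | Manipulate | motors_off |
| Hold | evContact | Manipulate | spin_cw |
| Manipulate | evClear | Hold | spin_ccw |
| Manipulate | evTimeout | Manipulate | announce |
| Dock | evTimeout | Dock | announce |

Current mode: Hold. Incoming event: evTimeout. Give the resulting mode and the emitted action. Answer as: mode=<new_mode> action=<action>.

mode=Manipulate action=motors_off

current mode = Hold; filter table to that mode:
  (Hold, evTimeout) → (Manipulate, motors_off)  ← event matches
  (Hold, evClear) → (Hold, lamp_flash)
  (Hold, evContact) → (Manipulate, spin_cw)
event = evTimeout selects (Manipulate, motors_off)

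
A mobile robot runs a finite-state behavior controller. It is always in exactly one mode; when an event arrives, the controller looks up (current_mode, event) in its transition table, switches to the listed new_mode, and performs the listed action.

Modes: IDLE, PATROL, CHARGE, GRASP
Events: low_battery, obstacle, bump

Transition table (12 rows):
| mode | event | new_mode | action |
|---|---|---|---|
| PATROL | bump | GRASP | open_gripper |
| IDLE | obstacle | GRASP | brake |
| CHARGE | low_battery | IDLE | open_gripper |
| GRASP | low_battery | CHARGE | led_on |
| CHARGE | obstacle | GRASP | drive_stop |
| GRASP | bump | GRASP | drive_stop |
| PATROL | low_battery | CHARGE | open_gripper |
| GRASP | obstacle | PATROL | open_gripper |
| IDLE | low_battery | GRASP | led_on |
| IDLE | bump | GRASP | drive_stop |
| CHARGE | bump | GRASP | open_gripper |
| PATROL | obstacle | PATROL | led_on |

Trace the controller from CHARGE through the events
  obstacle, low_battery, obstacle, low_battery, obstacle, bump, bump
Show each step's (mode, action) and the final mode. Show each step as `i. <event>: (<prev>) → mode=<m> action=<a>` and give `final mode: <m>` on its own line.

final mode: GRASP

1. obstacle: (CHARGE) → mode=GRASP action=drive_stop
2. low_battery: (GRASP) → mode=CHARGE action=led_on
3. obstacle: (CHARGE) → mode=GRASP action=drive_stop
4. low_battery: (GRASP) → mode=CHARGE action=led_on
5. obstacle: (CHARGE) → mode=GRASP action=drive_stop
6. bump: (GRASP) → mode=GRASP action=drive_stop
7. bump: (GRASP) → mode=GRASP action=drive_stop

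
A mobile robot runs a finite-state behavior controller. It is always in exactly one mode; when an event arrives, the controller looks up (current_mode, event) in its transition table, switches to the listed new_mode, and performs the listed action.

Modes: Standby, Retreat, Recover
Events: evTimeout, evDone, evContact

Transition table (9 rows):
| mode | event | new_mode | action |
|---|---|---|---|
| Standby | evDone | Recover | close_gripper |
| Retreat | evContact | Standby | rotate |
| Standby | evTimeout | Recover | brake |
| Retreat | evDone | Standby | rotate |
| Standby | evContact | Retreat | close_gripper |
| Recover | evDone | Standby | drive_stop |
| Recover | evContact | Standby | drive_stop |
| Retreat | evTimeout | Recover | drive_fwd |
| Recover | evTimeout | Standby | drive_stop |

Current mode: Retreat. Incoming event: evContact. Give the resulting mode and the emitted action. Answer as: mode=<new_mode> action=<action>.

current mode = Retreat; filter table to that mode:
  (Retreat, evContact) → (Standby, rotate)  ← event matches
  (Retreat, evDone) → (Standby, rotate)
  (Retreat, evTimeout) → (Recover, drive_fwd)
event = evContact selects (Standby, rotate)

mode=Standby action=rotate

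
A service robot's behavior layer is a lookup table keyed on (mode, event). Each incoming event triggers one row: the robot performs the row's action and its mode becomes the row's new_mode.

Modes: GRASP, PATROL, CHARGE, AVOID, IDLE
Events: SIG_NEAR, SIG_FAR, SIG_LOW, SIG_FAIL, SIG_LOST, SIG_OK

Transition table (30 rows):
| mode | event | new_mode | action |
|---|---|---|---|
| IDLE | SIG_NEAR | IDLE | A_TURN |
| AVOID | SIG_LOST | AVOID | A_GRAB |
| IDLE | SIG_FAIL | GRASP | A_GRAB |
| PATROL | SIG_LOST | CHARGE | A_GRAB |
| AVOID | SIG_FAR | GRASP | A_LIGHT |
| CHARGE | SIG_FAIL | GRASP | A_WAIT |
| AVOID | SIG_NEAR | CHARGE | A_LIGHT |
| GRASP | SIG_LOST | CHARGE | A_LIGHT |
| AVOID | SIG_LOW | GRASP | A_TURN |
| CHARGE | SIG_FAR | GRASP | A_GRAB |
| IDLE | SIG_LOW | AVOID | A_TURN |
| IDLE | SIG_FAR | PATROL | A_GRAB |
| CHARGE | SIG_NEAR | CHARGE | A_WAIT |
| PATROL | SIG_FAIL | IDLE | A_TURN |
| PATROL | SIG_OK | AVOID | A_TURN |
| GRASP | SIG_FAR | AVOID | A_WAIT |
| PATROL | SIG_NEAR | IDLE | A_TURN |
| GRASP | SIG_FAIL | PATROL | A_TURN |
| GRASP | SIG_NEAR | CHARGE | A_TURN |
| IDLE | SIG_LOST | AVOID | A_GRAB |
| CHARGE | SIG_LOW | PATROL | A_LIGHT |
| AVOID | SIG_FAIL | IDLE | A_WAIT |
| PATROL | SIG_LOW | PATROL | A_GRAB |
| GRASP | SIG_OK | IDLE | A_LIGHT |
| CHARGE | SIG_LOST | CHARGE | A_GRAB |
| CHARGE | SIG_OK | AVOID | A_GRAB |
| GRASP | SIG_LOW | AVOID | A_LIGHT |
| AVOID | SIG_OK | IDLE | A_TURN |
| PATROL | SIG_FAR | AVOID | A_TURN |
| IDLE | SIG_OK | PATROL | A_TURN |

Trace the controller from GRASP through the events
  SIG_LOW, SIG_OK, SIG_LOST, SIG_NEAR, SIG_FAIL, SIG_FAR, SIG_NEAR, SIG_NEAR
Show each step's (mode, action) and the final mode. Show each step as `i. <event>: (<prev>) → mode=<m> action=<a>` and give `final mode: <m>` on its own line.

1. SIG_LOW: (GRASP) → mode=AVOID action=A_LIGHT
2. SIG_OK: (AVOID) → mode=IDLE action=A_TURN
3. SIG_LOST: (IDLE) → mode=AVOID action=A_GRAB
4. SIG_NEAR: (AVOID) → mode=CHARGE action=A_LIGHT
5. SIG_FAIL: (CHARGE) → mode=GRASP action=A_WAIT
6. SIG_FAR: (GRASP) → mode=AVOID action=A_WAIT
7. SIG_NEAR: (AVOID) → mode=CHARGE action=A_LIGHT
8. SIG_NEAR: (CHARGE) → mode=CHARGE action=A_WAIT

final mode: CHARGE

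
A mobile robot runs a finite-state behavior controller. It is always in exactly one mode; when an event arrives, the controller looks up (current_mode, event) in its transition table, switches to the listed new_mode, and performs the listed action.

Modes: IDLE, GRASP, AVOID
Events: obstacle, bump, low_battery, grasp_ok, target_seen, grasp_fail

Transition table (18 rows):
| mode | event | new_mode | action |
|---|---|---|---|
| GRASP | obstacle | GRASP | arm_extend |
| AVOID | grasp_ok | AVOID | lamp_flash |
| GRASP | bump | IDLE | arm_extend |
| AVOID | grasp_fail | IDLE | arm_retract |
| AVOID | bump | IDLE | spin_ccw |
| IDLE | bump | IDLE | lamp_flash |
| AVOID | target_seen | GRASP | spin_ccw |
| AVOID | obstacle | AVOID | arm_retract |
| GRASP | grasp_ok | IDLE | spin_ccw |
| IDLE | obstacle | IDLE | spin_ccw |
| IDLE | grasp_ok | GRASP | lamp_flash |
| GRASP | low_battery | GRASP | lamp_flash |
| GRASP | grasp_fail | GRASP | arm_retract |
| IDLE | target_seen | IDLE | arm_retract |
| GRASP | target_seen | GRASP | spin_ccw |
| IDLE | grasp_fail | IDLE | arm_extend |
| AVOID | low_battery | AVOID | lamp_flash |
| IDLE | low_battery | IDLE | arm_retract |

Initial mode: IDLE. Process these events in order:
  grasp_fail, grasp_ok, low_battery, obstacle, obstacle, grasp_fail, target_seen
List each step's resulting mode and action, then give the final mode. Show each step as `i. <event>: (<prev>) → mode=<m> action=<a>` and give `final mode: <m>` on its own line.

1. grasp_fail: (IDLE) → mode=IDLE action=arm_extend
2. grasp_ok: (IDLE) → mode=GRASP action=lamp_flash
3. low_battery: (GRASP) → mode=GRASP action=lamp_flash
4. obstacle: (GRASP) → mode=GRASP action=arm_extend
5. obstacle: (GRASP) → mode=GRASP action=arm_extend
6. grasp_fail: (GRASP) → mode=GRASP action=arm_retract
7. target_seen: (GRASP) → mode=GRASP action=spin_ccw

final mode: GRASP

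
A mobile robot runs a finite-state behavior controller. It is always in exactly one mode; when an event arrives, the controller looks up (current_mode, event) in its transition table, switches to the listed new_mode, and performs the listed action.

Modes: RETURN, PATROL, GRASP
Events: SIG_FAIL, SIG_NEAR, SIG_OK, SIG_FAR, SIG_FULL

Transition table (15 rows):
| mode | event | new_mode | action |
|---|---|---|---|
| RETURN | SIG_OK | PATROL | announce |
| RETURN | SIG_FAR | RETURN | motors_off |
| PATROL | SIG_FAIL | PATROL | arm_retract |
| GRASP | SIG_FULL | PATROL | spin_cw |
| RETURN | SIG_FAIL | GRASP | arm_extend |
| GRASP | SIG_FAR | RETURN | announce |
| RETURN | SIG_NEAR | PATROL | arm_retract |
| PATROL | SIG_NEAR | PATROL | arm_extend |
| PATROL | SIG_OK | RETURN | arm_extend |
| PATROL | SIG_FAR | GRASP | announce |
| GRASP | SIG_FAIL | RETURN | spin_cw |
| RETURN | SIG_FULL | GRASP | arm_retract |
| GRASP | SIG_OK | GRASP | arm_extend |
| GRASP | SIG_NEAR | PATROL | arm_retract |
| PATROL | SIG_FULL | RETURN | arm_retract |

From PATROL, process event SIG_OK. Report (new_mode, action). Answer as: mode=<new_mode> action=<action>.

mode=RETURN action=arm_extend

current mode = PATROL; filter table to that mode:
  (PATROL, SIG_FAIL) → (PATROL, arm_retract)
  (PATROL, SIG_NEAR) → (PATROL, arm_extend)
  (PATROL, SIG_OK) → (RETURN, arm_extend)  ← event matches
  (PATROL, SIG_FAR) → (GRASP, announce)
  (PATROL, SIG_FULL) → (RETURN, arm_retract)
event = SIG_OK selects (RETURN, arm_extend)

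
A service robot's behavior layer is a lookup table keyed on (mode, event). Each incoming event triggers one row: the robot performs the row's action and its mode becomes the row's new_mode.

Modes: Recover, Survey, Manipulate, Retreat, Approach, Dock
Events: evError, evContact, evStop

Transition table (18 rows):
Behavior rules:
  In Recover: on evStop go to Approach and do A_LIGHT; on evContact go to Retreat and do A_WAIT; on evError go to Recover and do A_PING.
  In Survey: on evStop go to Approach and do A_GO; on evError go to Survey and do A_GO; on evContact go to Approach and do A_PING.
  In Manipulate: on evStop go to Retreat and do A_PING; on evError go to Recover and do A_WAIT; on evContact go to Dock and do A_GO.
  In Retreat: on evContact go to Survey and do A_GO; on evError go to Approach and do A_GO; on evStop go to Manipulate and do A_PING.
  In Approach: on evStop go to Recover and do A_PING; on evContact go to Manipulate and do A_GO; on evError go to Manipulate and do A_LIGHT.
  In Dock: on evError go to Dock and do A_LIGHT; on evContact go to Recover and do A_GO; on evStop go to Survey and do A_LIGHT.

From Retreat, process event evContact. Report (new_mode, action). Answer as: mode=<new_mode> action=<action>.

mode=Survey action=A_GO

current mode = Retreat; filter table to that mode:
  (Retreat, evContact) → (Survey, A_GO)  ← event matches
  (Retreat, evError) → (Approach, A_GO)
  (Retreat, evStop) → (Manipulate, A_PING)
event = evContact selects (Survey, A_GO)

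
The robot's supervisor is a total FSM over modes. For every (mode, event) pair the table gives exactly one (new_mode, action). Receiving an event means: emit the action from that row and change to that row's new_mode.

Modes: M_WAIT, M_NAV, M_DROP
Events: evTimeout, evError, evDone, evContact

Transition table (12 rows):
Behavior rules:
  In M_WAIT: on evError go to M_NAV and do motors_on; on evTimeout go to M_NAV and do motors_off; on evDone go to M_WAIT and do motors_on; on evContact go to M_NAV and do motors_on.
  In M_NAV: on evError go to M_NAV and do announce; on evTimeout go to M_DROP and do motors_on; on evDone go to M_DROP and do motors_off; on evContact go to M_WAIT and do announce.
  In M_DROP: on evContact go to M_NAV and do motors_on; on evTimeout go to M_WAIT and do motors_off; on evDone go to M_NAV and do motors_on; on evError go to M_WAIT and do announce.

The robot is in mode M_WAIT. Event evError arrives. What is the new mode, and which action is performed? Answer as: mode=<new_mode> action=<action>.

current mode = M_WAIT; filter table to that mode:
  (M_WAIT, evError) → (M_NAV, motors_on)  ← event matches
  (M_WAIT, evTimeout) → (M_NAV, motors_off)
  (M_WAIT, evDone) → (M_WAIT, motors_on)
  (M_WAIT, evContact) → (M_NAV, motors_on)
event = evError selects (M_NAV, motors_on)

mode=M_NAV action=motors_on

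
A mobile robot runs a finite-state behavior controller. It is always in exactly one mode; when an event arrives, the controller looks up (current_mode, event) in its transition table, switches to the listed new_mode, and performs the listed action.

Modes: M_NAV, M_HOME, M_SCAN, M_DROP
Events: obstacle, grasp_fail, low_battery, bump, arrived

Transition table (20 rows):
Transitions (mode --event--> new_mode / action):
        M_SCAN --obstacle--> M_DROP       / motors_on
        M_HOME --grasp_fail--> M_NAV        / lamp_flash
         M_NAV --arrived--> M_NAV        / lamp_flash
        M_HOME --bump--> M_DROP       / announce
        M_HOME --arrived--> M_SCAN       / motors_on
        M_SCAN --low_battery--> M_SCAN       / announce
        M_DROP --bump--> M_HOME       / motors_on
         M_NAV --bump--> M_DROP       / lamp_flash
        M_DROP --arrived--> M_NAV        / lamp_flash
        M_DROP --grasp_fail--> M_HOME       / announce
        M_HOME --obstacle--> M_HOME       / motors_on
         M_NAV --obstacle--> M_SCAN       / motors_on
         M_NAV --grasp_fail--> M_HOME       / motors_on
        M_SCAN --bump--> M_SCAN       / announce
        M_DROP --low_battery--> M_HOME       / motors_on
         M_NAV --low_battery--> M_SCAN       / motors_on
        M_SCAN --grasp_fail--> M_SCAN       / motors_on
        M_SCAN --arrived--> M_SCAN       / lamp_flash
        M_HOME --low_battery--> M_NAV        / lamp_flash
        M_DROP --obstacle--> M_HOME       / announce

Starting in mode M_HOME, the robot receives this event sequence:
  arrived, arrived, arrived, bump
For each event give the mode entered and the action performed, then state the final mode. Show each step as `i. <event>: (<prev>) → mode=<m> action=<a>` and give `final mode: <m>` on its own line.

1. arrived: (M_HOME) → mode=M_SCAN action=motors_on
2. arrived: (M_SCAN) → mode=M_SCAN action=lamp_flash
3. arrived: (M_SCAN) → mode=M_SCAN action=lamp_flash
4. bump: (M_SCAN) → mode=M_SCAN action=announce

final mode: M_SCAN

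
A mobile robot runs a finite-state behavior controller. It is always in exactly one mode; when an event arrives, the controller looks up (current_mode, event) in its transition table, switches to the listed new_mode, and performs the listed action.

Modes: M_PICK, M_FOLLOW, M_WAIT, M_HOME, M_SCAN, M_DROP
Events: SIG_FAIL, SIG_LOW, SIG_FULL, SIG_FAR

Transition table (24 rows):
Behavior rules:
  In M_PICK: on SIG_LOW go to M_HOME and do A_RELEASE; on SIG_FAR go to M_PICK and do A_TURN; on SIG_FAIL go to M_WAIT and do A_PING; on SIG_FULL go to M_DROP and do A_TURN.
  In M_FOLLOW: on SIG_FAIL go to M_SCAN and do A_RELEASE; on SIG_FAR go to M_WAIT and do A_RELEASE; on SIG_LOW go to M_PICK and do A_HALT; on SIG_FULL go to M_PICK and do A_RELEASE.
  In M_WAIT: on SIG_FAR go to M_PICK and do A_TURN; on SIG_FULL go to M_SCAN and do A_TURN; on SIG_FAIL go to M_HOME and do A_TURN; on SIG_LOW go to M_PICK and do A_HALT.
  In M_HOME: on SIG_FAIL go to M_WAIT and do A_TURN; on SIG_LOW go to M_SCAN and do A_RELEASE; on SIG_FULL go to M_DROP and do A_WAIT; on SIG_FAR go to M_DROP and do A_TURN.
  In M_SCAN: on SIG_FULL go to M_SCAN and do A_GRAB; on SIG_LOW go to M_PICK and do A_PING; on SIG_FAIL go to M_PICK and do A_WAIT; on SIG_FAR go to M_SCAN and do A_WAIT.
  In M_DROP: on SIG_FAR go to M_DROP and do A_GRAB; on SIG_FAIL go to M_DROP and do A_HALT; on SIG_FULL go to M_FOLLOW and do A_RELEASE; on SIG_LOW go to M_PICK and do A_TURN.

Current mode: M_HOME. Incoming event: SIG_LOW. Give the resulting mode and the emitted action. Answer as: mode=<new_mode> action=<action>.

current mode = M_HOME; filter table to that mode:
  (M_HOME, SIG_FAIL) → (M_WAIT, A_TURN)
  (M_HOME, SIG_LOW) → (M_SCAN, A_RELEASE)  ← event matches
  (M_HOME, SIG_FULL) → (M_DROP, A_WAIT)
  (M_HOME, SIG_FAR) → (M_DROP, A_TURN)
event = SIG_LOW selects (M_SCAN, A_RELEASE)

mode=M_SCAN action=A_RELEASE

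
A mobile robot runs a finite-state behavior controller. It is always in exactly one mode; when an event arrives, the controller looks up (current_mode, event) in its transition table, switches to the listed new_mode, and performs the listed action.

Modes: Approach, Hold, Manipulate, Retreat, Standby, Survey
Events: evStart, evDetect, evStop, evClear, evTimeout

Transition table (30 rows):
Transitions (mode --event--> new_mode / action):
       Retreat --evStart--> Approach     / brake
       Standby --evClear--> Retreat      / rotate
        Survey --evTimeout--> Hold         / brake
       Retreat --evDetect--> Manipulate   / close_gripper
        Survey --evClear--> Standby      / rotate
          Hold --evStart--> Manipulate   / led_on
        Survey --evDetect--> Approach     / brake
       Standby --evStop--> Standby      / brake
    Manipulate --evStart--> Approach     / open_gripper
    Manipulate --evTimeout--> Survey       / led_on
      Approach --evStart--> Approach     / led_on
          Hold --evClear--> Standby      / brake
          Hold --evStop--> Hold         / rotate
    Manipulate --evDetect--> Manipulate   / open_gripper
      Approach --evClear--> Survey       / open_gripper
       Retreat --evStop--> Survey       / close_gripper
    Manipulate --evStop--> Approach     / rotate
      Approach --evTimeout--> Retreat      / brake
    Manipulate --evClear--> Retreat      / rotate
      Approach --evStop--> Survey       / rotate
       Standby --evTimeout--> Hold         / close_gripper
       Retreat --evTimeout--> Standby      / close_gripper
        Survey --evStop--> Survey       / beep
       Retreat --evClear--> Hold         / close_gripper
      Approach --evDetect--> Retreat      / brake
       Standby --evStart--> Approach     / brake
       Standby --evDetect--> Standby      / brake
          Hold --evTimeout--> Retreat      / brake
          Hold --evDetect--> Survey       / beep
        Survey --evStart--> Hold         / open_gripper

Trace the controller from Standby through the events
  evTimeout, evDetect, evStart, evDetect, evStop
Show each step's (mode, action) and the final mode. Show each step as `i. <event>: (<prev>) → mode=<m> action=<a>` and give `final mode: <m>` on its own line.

1. evTimeout: (Standby) → mode=Hold action=close_gripper
2. evDetect: (Hold) → mode=Survey action=beep
3. evStart: (Survey) → mode=Hold action=open_gripper
4. evDetect: (Hold) → mode=Survey action=beep
5. evStop: (Survey) → mode=Survey action=beep

final mode: Survey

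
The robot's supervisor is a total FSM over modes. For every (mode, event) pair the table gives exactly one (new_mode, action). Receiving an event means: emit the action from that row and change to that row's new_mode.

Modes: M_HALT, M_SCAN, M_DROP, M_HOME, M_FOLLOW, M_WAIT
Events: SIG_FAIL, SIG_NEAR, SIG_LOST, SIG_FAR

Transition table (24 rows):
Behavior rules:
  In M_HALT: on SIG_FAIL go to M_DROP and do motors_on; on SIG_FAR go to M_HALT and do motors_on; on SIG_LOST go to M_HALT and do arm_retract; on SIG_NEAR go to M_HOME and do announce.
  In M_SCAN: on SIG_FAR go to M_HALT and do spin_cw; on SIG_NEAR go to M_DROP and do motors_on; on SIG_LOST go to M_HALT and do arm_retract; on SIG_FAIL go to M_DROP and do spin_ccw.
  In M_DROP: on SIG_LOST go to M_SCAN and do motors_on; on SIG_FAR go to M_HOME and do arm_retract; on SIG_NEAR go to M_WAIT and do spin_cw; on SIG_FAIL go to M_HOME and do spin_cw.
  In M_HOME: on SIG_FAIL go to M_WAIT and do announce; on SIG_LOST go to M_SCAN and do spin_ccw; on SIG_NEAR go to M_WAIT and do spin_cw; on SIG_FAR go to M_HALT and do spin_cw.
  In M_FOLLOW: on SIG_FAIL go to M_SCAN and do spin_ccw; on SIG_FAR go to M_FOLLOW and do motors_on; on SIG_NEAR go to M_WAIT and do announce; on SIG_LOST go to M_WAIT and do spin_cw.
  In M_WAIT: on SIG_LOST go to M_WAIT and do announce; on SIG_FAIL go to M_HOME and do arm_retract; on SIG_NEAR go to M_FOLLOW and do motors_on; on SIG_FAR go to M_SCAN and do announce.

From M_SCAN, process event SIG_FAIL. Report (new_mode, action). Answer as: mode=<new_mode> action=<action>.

current mode = M_SCAN; filter table to that mode:
  (M_SCAN, SIG_FAR) → (M_HALT, spin_cw)
  (M_SCAN, SIG_NEAR) → (M_DROP, motors_on)
  (M_SCAN, SIG_LOST) → (M_HALT, arm_retract)
  (M_SCAN, SIG_FAIL) → (M_DROP, spin_ccw)  ← event matches
event = SIG_FAIL selects (M_DROP, spin_ccw)

mode=M_DROP action=spin_ccw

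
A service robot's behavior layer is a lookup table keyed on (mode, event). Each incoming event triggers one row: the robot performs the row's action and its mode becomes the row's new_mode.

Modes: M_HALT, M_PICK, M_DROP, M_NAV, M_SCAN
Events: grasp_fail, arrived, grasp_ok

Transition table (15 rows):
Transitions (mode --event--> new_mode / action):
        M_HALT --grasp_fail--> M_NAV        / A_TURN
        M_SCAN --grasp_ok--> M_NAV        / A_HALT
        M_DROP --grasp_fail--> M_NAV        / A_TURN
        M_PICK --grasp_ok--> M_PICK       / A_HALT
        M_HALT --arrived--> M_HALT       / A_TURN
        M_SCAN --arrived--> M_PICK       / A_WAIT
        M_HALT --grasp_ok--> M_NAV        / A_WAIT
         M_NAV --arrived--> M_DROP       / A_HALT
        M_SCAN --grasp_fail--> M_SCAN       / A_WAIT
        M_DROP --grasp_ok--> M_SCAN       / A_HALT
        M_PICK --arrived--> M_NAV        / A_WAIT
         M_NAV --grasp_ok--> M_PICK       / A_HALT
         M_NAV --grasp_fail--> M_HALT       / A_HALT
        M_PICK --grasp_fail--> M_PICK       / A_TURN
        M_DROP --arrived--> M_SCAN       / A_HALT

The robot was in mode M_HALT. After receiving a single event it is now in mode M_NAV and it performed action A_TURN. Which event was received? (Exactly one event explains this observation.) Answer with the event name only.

try grasp_fail: (M_HALT, grasp_fail) → (M_NAV, A_TURN)  ← matches
try arrived: (M_HALT, arrived) → (M_HALT, A_TURN)
try grasp_ok: (M_HALT, grasp_ok) → (M_NAV, A_WAIT)

grasp_fail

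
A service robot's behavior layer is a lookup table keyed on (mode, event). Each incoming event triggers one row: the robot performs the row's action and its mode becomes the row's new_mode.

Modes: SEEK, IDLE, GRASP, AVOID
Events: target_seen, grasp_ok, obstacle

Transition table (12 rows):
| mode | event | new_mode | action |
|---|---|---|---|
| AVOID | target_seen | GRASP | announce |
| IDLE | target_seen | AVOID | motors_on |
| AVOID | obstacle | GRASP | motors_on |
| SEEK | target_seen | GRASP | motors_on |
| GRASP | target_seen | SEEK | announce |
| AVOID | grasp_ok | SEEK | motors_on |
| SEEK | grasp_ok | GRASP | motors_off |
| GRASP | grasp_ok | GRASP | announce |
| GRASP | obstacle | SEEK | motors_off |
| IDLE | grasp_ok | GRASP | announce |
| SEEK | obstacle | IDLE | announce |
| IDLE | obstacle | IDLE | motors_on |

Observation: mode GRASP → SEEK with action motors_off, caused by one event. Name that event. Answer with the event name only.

try target_seen: (GRASP, target_seen) → (SEEK, announce)
try grasp_ok: (GRASP, grasp_ok) → (GRASP, announce)
try obstacle: (GRASP, obstacle) → (SEEK, motors_off)  ← matches

obstacle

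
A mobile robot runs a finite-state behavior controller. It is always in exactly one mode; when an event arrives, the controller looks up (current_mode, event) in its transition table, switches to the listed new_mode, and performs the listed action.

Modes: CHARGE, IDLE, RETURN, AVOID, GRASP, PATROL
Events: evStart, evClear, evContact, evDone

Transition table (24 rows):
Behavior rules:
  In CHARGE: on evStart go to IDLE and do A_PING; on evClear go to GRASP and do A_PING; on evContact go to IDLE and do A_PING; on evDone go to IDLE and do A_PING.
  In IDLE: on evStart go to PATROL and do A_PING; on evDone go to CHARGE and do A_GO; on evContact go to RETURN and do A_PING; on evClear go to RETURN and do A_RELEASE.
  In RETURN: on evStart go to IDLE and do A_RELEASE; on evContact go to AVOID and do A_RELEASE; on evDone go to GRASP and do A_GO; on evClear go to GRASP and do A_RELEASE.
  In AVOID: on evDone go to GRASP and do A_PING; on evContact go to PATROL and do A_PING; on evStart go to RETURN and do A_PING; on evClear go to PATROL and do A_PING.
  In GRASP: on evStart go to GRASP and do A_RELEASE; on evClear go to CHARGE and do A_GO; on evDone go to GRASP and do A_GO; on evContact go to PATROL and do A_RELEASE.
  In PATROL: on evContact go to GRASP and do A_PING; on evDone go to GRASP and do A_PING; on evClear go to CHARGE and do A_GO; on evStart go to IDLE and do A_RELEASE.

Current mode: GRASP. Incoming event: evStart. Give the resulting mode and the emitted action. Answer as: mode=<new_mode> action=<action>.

mode=GRASP action=A_RELEASE

current mode = GRASP; filter table to that mode:
  (GRASP, evStart) → (GRASP, A_RELEASE)  ← event matches
  (GRASP, evClear) → (CHARGE, A_GO)
  (GRASP, evDone) → (GRASP, A_GO)
  (GRASP, evContact) → (PATROL, A_RELEASE)
event = evStart selects (GRASP, A_RELEASE)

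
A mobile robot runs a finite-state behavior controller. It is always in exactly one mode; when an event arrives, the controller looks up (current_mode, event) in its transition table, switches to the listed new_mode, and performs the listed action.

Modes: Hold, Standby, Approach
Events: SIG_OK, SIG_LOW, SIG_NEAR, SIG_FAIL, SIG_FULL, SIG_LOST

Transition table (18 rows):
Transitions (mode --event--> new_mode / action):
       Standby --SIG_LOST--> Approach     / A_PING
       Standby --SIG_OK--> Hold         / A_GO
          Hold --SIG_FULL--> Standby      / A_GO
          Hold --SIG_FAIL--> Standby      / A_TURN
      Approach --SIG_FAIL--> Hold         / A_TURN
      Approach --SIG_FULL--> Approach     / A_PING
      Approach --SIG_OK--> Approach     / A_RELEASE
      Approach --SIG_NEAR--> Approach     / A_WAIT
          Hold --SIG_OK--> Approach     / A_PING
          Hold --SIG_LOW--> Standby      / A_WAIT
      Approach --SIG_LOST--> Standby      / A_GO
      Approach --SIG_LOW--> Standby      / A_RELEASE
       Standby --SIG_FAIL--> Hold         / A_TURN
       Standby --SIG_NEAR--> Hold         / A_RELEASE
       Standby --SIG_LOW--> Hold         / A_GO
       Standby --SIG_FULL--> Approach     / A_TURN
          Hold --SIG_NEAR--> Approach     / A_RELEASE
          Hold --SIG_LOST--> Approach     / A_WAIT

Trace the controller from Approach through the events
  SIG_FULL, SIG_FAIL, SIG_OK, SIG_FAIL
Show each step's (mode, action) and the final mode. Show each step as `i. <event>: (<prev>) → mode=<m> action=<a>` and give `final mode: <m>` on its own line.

final mode: Hold

1. SIG_FULL: (Approach) → mode=Approach action=A_PING
2. SIG_FAIL: (Approach) → mode=Hold action=A_TURN
3. SIG_OK: (Hold) → mode=Approach action=A_PING
4. SIG_FAIL: (Approach) → mode=Hold action=A_TURN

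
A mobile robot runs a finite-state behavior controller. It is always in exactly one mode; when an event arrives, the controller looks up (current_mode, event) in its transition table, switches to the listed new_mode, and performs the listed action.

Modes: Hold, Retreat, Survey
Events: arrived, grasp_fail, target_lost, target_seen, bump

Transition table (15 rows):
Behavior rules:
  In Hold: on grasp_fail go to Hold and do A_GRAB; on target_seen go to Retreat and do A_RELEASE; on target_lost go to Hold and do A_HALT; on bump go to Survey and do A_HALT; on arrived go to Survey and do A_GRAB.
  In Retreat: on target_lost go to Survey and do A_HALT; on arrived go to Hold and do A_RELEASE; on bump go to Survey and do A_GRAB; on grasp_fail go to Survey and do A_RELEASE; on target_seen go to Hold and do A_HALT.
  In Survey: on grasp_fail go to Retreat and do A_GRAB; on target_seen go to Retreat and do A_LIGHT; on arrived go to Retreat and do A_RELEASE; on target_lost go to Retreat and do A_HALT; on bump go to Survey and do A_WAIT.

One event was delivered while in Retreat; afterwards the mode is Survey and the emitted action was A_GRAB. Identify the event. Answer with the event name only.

bump

try arrived: (Retreat, arrived) → (Hold, A_RELEASE)
try grasp_fail: (Retreat, grasp_fail) → (Survey, A_RELEASE)
try target_lost: (Retreat, target_lost) → (Survey, A_HALT)
try target_seen: (Retreat, target_seen) → (Hold, A_HALT)
try bump: (Retreat, bump) → (Survey, A_GRAB)  ← matches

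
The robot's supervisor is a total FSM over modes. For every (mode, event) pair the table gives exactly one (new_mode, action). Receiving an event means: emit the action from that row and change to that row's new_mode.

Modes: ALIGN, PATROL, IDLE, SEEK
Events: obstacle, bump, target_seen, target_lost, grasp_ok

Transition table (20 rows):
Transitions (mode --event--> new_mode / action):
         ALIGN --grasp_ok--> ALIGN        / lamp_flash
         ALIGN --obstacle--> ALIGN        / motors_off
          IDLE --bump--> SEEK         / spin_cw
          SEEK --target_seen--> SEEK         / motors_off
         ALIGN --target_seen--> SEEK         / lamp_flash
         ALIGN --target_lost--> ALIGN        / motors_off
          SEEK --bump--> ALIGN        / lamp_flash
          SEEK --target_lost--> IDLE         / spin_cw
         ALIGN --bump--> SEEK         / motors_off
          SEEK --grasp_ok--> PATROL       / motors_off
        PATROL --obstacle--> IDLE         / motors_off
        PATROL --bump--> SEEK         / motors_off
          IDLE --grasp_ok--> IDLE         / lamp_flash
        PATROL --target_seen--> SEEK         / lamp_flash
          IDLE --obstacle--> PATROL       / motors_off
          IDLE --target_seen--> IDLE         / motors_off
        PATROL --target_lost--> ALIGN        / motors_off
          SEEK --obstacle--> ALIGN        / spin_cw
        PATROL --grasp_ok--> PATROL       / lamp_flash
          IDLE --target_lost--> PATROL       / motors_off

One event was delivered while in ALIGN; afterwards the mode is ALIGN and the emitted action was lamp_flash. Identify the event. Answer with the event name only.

try obstacle: (ALIGN, obstacle) → (ALIGN, motors_off)
try bump: (ALIGN, bump) → (SEEK, motors_off)
try target_seen: (ALIGN, target_seen) → (SEEK, lamp_flash)
try target_lost: (ALIGN, target_lost) → (ALIGN, motors_off)
try grasp_ok: (ALIGN, grasp_ok) → (ALIGN, lamp_flash)  ← matches

grasp_ok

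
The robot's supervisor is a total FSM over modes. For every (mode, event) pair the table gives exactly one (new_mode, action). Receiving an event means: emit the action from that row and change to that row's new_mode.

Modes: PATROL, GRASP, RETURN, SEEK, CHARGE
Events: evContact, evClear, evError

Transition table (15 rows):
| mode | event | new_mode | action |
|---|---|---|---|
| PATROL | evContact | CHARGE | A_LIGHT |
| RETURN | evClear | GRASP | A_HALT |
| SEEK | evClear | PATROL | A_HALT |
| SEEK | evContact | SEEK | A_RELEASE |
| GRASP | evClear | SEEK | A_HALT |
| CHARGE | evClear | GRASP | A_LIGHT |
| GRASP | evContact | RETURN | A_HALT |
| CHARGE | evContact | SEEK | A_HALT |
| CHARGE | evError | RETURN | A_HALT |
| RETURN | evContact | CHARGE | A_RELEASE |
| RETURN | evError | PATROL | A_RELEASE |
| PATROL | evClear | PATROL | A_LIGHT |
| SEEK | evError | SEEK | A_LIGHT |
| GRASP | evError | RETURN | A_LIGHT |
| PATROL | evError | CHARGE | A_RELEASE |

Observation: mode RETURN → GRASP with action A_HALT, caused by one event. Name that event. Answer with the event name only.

evClear

try evContact: (RETURN, evContact) → (CHARGE, A_RELEASE)
try evClear: (RETURN, evClear) → (GRASP, A_HALT)  ← matches
try evError: (RETURN, evError) → (PATROL, A_RELEASE)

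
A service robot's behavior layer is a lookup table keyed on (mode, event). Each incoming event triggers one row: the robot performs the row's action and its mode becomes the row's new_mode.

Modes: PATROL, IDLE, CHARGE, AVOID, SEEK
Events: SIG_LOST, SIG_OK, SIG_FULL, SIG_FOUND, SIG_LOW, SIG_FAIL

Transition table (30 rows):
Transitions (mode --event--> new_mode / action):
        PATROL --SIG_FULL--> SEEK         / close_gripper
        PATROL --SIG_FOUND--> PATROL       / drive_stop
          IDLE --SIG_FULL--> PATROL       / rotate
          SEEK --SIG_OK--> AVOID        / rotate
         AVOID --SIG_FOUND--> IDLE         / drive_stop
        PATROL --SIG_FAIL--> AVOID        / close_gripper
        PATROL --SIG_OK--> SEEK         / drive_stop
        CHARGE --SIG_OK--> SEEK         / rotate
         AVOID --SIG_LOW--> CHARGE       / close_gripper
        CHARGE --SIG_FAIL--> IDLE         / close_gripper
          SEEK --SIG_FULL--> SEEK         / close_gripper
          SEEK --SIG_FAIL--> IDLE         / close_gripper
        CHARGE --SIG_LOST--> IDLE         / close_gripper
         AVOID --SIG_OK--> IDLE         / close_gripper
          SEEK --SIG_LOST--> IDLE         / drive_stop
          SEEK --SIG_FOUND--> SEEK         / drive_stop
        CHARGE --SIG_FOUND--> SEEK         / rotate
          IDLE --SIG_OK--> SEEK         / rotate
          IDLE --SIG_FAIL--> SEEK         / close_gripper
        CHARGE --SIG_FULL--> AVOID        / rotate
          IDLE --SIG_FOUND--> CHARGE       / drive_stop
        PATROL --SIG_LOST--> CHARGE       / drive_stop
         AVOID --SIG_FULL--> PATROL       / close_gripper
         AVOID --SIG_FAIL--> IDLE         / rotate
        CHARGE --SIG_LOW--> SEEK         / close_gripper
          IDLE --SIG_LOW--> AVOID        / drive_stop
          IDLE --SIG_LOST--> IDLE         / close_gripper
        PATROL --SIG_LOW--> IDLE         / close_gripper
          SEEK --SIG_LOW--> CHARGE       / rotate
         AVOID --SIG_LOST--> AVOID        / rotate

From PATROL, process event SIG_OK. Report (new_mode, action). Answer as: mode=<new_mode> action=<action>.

mode=SEEK action=drive_stop

current mode = PATROL; filter table to that mode:
  (PATROL, SIG_FULL) → (SEEK, close_gripper)
  (PATROL, SIG_FOUND) → (PATROL, drive_stop)
  (PATROL, SIG_FAIL) → (AVOID, close_gripper)
  (PATROL, SIG_OK) → (SEEK, drive_stop)  ← event matches
  (PATROL, SIG_LOST) → (CHARGE, drive_stop)
  (PATROL, SIG_LOW) → (IDLE, close_gripper)
event = SIG_OK selects (SEEK, drive_stop)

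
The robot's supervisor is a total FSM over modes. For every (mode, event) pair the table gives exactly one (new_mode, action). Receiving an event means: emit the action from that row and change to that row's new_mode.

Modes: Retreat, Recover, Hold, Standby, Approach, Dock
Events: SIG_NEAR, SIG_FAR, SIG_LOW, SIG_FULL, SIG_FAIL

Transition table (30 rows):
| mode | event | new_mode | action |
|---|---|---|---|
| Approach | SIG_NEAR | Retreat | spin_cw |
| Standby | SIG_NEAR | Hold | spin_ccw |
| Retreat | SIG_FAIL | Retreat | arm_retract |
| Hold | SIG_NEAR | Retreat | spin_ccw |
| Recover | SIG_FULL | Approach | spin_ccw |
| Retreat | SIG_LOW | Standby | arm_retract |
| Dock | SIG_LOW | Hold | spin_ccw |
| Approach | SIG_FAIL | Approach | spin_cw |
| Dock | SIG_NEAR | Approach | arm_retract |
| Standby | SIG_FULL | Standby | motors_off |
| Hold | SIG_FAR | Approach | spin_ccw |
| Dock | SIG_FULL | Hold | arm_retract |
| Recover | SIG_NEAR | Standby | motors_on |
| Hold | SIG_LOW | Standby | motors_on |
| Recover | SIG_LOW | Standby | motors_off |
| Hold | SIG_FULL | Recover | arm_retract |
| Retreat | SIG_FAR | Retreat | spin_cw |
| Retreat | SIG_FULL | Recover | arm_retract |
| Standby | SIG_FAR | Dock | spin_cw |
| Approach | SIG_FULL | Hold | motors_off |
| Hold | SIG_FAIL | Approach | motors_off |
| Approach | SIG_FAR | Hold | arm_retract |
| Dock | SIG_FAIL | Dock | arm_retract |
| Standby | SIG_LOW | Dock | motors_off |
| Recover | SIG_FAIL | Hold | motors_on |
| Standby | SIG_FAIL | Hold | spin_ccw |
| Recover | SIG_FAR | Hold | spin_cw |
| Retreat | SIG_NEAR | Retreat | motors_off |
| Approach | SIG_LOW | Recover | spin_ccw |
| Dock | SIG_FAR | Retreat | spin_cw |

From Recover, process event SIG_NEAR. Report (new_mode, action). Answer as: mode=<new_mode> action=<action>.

current mode = Recover; filter table to that mode:
  (Recover, SIG_FULL) → (Approach, spin_ccw)
  (Recover, SIG_NEAR) → (Standby, motors_on)  ← event matches
  (Recover, SIG_LOW) → (Standby, motors_off)
  (Recover, SIG_FAIL) → (Hold, motors_on)
  (Recover, SIG_FAR) → (Hold, spin_cw)
event = SIG_NEAR selects (Standby, motors_on)

mode=Standby action=motors_on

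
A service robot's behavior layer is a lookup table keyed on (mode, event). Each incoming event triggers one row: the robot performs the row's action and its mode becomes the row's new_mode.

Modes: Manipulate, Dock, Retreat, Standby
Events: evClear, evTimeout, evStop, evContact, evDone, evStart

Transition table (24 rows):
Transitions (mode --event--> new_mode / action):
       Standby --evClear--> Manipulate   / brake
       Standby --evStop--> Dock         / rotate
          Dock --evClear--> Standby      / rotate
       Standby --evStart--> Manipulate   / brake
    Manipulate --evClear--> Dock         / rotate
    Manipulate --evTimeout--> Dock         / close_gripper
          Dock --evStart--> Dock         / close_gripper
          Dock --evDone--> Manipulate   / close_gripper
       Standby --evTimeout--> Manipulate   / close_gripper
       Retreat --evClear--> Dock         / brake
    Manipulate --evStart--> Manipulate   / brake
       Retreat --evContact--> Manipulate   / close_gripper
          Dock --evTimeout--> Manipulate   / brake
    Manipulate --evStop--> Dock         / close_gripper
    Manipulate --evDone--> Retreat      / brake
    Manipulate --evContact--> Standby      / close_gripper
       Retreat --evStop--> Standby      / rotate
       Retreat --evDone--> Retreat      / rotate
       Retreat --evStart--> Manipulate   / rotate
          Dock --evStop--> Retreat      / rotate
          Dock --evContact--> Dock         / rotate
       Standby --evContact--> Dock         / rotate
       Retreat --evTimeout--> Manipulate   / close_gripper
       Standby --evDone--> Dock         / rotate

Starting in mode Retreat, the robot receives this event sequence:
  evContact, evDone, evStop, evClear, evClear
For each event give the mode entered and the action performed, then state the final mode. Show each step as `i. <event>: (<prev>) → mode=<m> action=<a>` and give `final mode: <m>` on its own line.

1. evContact: (Retreat) → mode=Manipulate action=close_gripper
2. evDone: (Manipulate) → mode=Retreat action=brake
3. evStop: (Retreat) → mode=Standby action=rotate
4. evClear: (Standby) → mode=Manipulate action=brake
5. evClear: (Manipulate) → mode=Dock action=rotate

final mode: Dock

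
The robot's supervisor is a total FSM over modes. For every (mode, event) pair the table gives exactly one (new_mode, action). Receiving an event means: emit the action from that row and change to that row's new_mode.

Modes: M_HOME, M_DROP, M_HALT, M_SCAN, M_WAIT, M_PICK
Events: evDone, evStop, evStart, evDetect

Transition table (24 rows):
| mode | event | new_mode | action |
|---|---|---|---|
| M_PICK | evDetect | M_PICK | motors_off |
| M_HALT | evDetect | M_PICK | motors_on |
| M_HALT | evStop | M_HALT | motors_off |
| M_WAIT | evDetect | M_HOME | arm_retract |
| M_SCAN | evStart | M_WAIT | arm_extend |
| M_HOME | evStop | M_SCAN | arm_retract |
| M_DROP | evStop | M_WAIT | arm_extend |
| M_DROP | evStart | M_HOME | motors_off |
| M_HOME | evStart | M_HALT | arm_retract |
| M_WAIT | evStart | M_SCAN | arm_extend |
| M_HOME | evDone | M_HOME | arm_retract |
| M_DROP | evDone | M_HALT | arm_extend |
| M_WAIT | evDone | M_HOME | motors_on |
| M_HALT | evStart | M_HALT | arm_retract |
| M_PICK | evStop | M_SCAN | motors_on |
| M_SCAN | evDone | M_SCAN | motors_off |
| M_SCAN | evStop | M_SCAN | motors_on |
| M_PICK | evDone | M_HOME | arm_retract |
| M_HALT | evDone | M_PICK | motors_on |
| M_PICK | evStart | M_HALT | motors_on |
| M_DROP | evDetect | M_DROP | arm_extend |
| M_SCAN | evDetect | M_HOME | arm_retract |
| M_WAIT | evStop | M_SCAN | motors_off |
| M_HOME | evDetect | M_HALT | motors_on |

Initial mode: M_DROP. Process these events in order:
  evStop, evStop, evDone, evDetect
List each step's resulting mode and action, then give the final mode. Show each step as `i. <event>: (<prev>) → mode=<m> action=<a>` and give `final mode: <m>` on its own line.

1. evStop: (M_DROP) → mode=M_WAIT action=arm_extend
2. evStop: (M_WAIT) → mode=M_SCAN action=motors_off
3. evDone: (M_SCAN) → mode=M_SCAN action=motors_off
4. evDetect: (M_SCAN) → mode=M_HOME action=arm_retract

final mode: M_HOME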